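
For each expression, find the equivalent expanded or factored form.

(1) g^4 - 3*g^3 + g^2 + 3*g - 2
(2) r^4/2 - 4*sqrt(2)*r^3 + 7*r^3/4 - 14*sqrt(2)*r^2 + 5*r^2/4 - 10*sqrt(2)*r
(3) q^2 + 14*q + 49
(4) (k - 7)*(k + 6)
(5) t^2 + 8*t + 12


(1) = (g - 2)*(g - 1)^2*(g + 1)
(2) = r*(r/2 + 1/2)*(r + 5/2)*(r - 8*sqrt(2))
(3) = (q + 7)^2
(4) = k^2 - k - 42
(5) = (t + 2)*(t + 6)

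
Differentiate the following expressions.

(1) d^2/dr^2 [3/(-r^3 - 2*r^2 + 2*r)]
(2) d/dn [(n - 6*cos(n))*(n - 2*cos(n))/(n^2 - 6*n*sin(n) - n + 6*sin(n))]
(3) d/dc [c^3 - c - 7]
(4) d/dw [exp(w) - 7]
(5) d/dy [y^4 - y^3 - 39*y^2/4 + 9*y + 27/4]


(1) = 6*(r*(3*r + 2)*(r^2 + 2*r - 2) - (3*r^2 + 4*r - 2)^2)/(r^3*(r^2 + 2*r - 2)^3)
(2) = ((n - 6*cos(n))*(n - 2*cos(n))*(6*n*cos(n) - 2*n - 6*sqrt(2)*cos(n + pi/4) + 1) + 2*(n^2 - 6*n*sin(n) - n + 6*sin(n))*(4*n*sin(n) + n - 6*sin(2*n) - 4*cos(n)))/((n - 1)^2*(n - 6*sin(n))^2)
(3) = 3*c^2 - 1
(4) = exp(w)
(5) = 4*y^3 - 3*y^2 - 39*y/2 + 9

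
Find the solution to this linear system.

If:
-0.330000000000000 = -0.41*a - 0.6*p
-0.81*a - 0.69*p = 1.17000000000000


Then:
a = -4.58
p = 3.68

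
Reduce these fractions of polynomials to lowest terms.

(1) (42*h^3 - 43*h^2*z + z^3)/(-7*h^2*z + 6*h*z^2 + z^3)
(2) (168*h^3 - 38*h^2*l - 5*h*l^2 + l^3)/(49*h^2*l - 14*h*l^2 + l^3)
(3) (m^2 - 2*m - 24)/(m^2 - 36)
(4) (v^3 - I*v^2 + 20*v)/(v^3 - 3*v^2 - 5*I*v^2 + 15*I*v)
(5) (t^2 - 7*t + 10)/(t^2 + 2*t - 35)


(1) = (-6*h + z)/z
(2) = (24*h^2 - 2*h*l - l^2)/(7*h*l - l^2)
(3) = (m + 4)/(m + 6)
(4) = (v + 4*I)/(v - 3)
(5) = (t - 2)/(t + 7)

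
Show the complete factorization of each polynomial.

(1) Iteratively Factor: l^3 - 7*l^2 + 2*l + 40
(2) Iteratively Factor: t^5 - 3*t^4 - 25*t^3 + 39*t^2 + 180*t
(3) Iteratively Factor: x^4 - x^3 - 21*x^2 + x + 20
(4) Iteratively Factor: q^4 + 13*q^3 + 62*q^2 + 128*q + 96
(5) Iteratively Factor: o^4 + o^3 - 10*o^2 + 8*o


(1) = (l - 4)*(l^2 - 3*l - 10) = (l - 4)*(l + 2)*(l - 5)
(2) = (t - 5)*(t^4 + 2*t^3 - 15*t^2 - 36*t) = t*(t - 5)*(t^3 + 2*t^2 - 15*t - 36) = t*(t - 5)*(t + 3)*(t^2 - t - 12) = t*(t - 5)*(t + 3)^2*(t - 4)
(3) = (x - 5)*(x^3 + 4*x^2 - x - 4) = (x - 5)*(x - 1)*(x^2 + 5*x + 4) = (x - 5)*(x - 1)*(x + 1)*(x + 4)
(4) = (q + 2)*(q^3 + 11*q^2 + 40*q + 48) = (q + 2)*(q + 4)*(q^2 + 7*q + 12) = (q + 2)*(q + 4)^2*(q + 3)
(5) = (o)*(o^3 + o^2 - 10*o + 8) = o*(o - 1)*(o^2 + 2*o - 8) = o*(o - 1)*(o + 4)*(o - 2)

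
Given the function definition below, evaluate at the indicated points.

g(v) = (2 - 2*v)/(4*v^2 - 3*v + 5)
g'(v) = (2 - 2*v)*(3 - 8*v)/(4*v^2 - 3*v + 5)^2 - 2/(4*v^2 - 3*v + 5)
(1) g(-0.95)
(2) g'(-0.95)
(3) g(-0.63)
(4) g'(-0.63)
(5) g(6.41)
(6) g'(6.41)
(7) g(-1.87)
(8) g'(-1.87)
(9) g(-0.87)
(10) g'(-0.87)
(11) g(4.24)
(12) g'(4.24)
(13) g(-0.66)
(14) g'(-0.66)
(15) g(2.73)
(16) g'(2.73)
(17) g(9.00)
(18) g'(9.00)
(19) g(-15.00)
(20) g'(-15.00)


(1) = 0.34
(2) = 0.14
(3) = 0.38
(4) = 0.13
(5) = -0.07
(6) = 0.01
(7) = 0.23
(8) = 0.09
(9) = 0.35
(10) = 0.14
(11) = -0.10
(12) = 0.02
(13) = 0.38
(14) = 0.13
(15) = -0.13
(16) = 0.02
(17) = -0.05
(18) = 0.01
(19) = 0.03
(20) = 0.00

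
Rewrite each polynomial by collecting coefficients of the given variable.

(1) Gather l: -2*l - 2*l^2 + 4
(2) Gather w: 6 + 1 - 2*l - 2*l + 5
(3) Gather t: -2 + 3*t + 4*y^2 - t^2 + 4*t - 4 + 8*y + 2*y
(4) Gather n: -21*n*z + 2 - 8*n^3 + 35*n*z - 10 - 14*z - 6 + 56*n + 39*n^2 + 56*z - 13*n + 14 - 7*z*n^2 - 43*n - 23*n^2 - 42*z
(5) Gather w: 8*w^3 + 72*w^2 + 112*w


(1) = -2*l^2 - 2*l + 4
(2) = 12 - 4*l
(3) = -t^2 + 7*t + 4*y^2 + 10*y - 6
(4) = -8*n^3 + n^2*(16 - 7*z) + 14*n*z
(5) = 8*w^3 + 72*w^2 + 112*w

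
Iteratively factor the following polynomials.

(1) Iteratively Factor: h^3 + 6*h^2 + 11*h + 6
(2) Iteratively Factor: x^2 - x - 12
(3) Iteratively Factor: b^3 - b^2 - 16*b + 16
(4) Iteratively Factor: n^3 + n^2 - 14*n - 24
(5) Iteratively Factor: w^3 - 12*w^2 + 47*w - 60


(1) = (h + 1)*(h^2 + 5*h + 6) = (h + 1)*(h + 3)*(h + 2)
(2) = (x + 3)*(x - 4)
(3) = (b - 4)*(b^2 + 3*b - 4) = (b - 4)*(b + 4)*(b - 1)
(4) = (n + 2)*(n^2 - n - 12) = (n + 2)*(n + 3)*(n - 4)
(5) = (w - 4)*(w^2 - 8*w + 15) = (w - 4)*(w - 3)*(w - 5)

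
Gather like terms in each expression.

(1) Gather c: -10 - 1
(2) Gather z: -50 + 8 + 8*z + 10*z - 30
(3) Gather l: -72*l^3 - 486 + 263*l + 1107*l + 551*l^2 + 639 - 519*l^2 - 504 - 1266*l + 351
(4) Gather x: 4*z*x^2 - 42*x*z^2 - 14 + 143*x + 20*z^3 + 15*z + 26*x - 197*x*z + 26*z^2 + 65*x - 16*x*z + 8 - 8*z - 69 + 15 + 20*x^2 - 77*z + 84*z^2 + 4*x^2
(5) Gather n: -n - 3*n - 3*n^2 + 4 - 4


(1) = -11
(2) = 18*z - 72
(3) = -72*l^3 + 32*l^2 + 104*l
(4) = x^2*(4*z + 24) + x*(-42*z^2 - 213*z + 234) + 20*z^3 + 110*z^2 - 70*z - 60
(5) = -3*n^2 - 4*n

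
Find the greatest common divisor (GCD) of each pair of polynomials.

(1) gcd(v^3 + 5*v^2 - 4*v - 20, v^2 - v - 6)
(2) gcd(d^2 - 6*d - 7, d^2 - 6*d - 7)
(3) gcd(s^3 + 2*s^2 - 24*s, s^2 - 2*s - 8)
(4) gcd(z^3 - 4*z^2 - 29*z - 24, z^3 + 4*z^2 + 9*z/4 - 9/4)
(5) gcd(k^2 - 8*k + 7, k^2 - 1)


(1) = gcd((v - 2)*(v + 2)*(v + 5), (v - 3)*(v + 2)) = v + 2
(2) = gcd((d - 7)*(d + 1), (d - 7)*(d + 1)) = d^2 - 6*d - 7
(3) = s - 4
(4) = gcd((z - 8)*(z + 1)*(z + 3), (z - 1/2)*(z + 3/2)*(z + 3)) = z + 3
(5) = k - 1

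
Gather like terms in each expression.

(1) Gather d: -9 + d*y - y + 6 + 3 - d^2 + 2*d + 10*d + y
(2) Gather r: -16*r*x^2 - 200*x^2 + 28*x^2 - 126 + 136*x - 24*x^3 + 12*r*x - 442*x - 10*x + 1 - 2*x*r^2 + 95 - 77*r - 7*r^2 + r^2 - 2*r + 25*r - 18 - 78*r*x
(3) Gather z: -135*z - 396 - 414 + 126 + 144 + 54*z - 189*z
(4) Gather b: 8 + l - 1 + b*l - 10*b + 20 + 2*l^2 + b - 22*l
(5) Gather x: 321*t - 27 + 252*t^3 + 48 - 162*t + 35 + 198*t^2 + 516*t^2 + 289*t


(1) = -d^2 + d*(y + 12)
(2) = r^2*(-2*x - 6) + r*(-16*x^2 - 66*x - 54) - 24*x^3 - 172*x^2 - 316*x - 48
(3) = -270*z - 540
(4) = b*(l - 9) + 2*l^2 - 21*l + 27
(5) = 252*t^3 + 714*t^2 + 448*t + 56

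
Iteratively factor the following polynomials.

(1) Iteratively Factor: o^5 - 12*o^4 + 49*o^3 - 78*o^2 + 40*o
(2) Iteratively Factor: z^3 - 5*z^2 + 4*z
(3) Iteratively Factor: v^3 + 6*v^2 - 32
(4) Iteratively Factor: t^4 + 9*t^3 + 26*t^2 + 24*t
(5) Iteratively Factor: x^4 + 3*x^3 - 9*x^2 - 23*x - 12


(1) = (o - 4)*(o^4 - 8*o^3 + 17*o^2 - 10*o) = (o - 5)*(o - 4)*(o^3 - 3*o^2 + 2*o) = o*(o - 5)*(o - 4)*(o^2 - 3*o + 2) = o*(o - 5)*(o - 4)*(o - 1)*(o - 2)
(2) = (z - 4)*(z^2 - z) = (z - 4)*(z - 1)*(z)
(3) = (v + 4)*(v^2 + 2*v - 8) = (v + 4)^2*(v - 2)
(4) = (t)*(t^3 + 9*t^2 + 26*t + 24) = t*(t + 4)*(t^2 + 5*t + 6) = t*(t + 3)*(t + 4)*(t + 2)
(5) = (x + 4)*(x^3 - x^2 - 5*x - 3) = (x - 3)*(x + 4)*(x^2 + 2*x + 1) = (x - 3)*(x + 1)*(x + 4)*(x + 1)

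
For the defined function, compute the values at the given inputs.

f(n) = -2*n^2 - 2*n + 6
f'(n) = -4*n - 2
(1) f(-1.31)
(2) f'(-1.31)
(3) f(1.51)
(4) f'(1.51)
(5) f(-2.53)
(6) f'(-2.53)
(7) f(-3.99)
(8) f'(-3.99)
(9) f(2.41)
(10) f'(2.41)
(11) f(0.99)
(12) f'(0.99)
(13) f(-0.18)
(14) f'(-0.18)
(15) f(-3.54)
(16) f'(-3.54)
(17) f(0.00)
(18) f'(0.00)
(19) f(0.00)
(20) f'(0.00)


(1) = 5.19
(2) = 3.24
(3) = -1.58
(4) = -8.04
(5) = -1.74
(6) = 8.12
(7) = -17.86
(8) = 13.96
(9) = -10.44
(10) = -11.64
(11) = 2.06
(12) = -5.96
(13) = 6.30
(14) = -1.28
(15) = -11.98
(16) = 12.16
(17) = 6.00
(18) = -2.00
(19) = 6.00
(20) = -2.00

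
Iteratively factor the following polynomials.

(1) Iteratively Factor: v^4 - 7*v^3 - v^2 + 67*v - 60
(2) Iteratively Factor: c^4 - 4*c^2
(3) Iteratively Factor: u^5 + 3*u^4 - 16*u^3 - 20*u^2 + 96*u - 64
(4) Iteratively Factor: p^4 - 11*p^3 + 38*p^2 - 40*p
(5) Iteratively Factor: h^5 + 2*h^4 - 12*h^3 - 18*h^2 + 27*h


(1) = (v - 5)*(v^3 - 2*v^2 - 11*v + 12) = (v - 5)*(v + 3)*(v^2 - 5*v + 4) = (v - 5)*(v - 1)*(v + 3)*(v - 4)
(2) = (c + 2)*(c^3 - 2*c^2) = (c - 2)*(c + 2)*(c^2) = c*(c - 2)*(c + 2)*(c)
(3) = (u - 1)*(u^4 + 4*u^3 - 12*u^2 - 32*u + 64) = (u - 2)*(u - 1)*(u^3 + 6*u^2 - 32) = (u - 2)*(u - 1)*(u + 4)*(u^2 + 2*u - 8) = (u - 2)^2*(u - 1)*(u + 4)*(u + 4)
(4) = (p)*(p^3 - 11*p^2 + 38*p - 40) = p*(p - 4)*(p^2 - 7*p + 10) = p*(p - 5)*(p - 4)*(p - 2)
(5) = (h)*(h^4 + 2*h^3 - 12*h^2 - 18*h + 27) = h*(h - 1)*(h^3 + 3*h^2 - 9*h - 27) = h*(h - 1)*(h + 3)*(h^2 - 9) = h*(h - 3)*(h - 1)*(h + 3)*(h + 3)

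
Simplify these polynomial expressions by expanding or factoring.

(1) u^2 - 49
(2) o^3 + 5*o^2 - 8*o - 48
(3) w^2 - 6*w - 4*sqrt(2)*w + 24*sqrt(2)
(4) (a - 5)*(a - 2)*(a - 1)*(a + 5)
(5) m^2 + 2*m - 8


(1) = (u - 7)*(u + 7)
(2) = (o - 3)*(o + 4)^2
(3) = (w - 6)*(w - 4*sqrt(2))
(4) = a^4 - 3*a^3 - 23*a^2 + 75*a - 50
(5) = (m - 2)*(m + 4)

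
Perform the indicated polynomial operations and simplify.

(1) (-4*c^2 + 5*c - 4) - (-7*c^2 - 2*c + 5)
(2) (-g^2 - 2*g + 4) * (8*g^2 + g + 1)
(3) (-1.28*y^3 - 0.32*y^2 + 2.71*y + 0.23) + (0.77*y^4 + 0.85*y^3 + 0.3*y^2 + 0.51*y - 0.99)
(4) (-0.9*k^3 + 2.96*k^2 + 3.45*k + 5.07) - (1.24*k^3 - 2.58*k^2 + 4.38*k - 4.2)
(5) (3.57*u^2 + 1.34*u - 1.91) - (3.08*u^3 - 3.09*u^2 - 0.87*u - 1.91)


(1) = 3*c^2 + 7*c - 9
(2) = -8*g^4 - 17*g^3 + 29*g^2 + 2*g + 4
(3) = 0.77*y^4 - 0.43*y^3 - 0.02*y^2 + 3.22*y - 0.76
(4) = -2.14*k^3 + 5.54*k^2 - 0.93*k + 9.27
(5) = -3.08*u^3 + 6.66*u^2 + 2.21*u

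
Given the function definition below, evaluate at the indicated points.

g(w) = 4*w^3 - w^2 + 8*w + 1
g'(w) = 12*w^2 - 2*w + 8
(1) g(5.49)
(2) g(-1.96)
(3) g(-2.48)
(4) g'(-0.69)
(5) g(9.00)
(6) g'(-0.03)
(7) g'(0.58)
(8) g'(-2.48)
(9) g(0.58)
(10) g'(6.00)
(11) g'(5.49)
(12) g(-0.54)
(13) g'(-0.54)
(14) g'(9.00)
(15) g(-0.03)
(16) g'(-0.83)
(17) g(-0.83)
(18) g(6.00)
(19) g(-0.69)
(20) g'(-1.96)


(1) = 676.66
(2) = -48.64
(3) = -86.00
(4) = 15.09
(5) = 2908.00
(6) = 8.07
(7) = 10.88
(8) = 86.76
(9) = 6.08
(10) = 428.00
(11) = 358.70
(12) = -4.24
(13) = 12.58
(14) = 962.00
(15) = 0.76
(16) = 17.93
(17) = -8.62
(18) = 877.00
(19) = -6.31
(20) = 58.02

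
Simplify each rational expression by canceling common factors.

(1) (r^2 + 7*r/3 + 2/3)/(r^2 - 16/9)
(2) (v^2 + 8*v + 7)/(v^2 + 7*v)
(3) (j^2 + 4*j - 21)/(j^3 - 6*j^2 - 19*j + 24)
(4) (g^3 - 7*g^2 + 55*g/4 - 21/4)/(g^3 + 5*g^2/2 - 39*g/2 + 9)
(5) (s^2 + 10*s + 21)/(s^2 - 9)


(1) = (9*r^2 + 21*r + 6)/(9*r^2 - 16)
(2) = (v + 1)/v
(3) = (j^2 + 4*j - 21)/(j^3 - 6*j^2 - 19*j + 24)
(4) = (2*g - 7)/(2*g + 12)
(5) = (s + 7)/(s - 3)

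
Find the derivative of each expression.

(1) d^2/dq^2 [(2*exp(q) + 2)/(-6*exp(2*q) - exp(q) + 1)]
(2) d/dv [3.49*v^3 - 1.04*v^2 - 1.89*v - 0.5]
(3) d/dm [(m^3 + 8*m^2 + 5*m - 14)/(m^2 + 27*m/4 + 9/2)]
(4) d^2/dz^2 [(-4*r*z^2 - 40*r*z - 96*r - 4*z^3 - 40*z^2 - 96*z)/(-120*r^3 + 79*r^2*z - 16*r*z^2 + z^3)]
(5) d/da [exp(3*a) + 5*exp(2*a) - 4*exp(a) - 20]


(1) = (-72*exp(4*q) - 276*exp(3*q) - 108*exp(2*q) - 52*exp(q) - 4)*exp(q)/(216*exp(6*q) + 108*exp(5*q) - 90*exp(4*q) - 35*exp(3*q) + 15*exp(2*q) + 3*exp(q) - 1)
(2) = 10.47*v^2 - 2.08*v - 1.89
(3) = 8*(2*m^4 + 27*m^3 + 125*m^2 + 200*m + 234)/(16*m^4 + 216*m^3 + 873*m^2 + 972*m + 324)
(4) = 8*((-(16*r - 3*z)*(r*z^2 + 10*r*z + 24*r + z^3 + 10*z^2 + 24*z) + (79*r^2 - 32*r*z + 3*z^2)*(2*r*z + 10*r + 3*z^2 + 20*z + 24))*(120*r^3 - 79*r^2*z + 16*r*z^2 - z^3) + (r + 3*z + 10)*(120*r^3 - 79*r^2*z + 16*r*z^2 - z^3)^2 + (79*r^2 - 32*r*z + 3*z^2)^2*(r*z^2 + 10*r*z + 24*r + z^3 + 10*z^2 + 24*z))/(120*r^3 - 79*r^2*z + 16*r*z^2 - z^3)^3
(5) = (3*exp(2*a) + 10*exp(a) - 4)*exp(a)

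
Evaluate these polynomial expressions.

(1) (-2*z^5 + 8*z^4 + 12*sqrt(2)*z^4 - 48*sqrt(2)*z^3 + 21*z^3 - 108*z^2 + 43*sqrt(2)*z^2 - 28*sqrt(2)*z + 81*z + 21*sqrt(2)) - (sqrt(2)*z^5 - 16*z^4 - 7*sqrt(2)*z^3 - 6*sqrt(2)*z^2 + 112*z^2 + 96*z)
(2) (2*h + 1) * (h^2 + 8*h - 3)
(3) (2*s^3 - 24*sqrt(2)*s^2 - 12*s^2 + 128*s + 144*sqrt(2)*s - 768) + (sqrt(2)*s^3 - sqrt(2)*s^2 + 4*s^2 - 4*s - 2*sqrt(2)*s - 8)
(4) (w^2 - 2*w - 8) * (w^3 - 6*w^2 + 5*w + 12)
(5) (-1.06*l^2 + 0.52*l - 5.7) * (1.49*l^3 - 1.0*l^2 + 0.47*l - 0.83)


(1) = -2*z^5 - sqrt(2)*z^5 + 12*sqrt(2)*z^4 + 24*z^4 - 41*sqrt(2)*z^3 + 21*z^3 - 220*z^2 + 49*sqrt(2)*z^2 - 28*sqrt(2)*z - 15*z + 21*sqrt(2)
(2) = 2*h^3 + 17*h^2 + 2*h - 3
(3) = sqrt(2)*s^3 + 2*s^3 - 25*sqrt(2)*s^2 - 8*s^2 + 124*s + 142*sqrt(2)*s - 776
(4) = w^5 - 8*w^4 + 9*w^3 + 50*w^2 - 64*w - 96
(5) = -1.5794*l^5 + 1.8348*l^4 - 9.5112*l^3 + 6.8242*l^2 - 3.1106*l + 4.731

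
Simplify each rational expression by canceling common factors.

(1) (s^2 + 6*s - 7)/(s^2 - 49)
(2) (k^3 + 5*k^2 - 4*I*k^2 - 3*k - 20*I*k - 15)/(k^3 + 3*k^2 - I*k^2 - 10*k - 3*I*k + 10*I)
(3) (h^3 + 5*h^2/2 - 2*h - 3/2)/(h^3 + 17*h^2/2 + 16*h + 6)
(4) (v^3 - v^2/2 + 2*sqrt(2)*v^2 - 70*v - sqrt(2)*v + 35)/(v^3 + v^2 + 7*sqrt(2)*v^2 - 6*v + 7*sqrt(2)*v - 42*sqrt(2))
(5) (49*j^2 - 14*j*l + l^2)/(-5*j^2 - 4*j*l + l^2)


(1) = (s - 1)/(s - 7)
(2) = (k - 3*I)/(k - 2)
(3) = (h^2 + 2*h - 3)/(h^2 + 8*h + 12)
(4) = (2*v^2 + v*(-10*sqrt(2) - 1) + 5*sqrt(2))/(2*v^2 + 2*v - 12)
(5) = (-49*j^2 + 14*j*l - l^2)/(5*j^2 + 4*j*l - l^2)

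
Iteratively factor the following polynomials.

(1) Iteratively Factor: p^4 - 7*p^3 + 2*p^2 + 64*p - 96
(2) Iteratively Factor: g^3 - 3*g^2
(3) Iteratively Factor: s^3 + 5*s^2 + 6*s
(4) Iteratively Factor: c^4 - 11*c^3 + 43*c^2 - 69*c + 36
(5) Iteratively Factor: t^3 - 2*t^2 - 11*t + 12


(1) = (p - 4)*(p^3 - 3*p^2 - 10*p + 24) = (p - 4)*(p - 2)*(p^2 - p - 12) = (p - 4)*(p - 2)*(p + 3)*(p - 4)
(2) = (g - 3)*(g^2) = g*(g - 3)*(g)
(3) = (s + 3)*(s^2 + 2*s) = (s + 2)*(s + 3)*(s)
(4) = (c - 1)*(c^3 - 10*c^2 + 33*c - 36) = (c - 3)*(c - 1)*(c^2 - 7*c + 12) = (c - 3)^2*(c - 1)*(c - 4)
(5) = (t - 1)*(t^2 - t - 12) = (t - 1)*(t + 3)*(t - 4)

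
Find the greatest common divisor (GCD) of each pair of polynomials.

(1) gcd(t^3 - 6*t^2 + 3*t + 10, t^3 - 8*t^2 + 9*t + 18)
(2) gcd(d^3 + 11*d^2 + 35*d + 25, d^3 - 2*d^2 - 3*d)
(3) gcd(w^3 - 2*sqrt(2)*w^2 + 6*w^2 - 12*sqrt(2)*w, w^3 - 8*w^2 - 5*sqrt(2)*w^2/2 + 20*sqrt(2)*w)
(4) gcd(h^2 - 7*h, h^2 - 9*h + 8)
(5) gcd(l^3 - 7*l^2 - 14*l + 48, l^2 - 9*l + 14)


(1) = gcd((t - 5)*(t - 2)*(t + 1), (t - 6)*(t - 3)*(t + 1)) = t + 1
(2) = gcd((d + 1)*(d + 5)^2, d*(d - 3)*(d + 1)) = d + 1
(3) = gcd(w*(w + 6)*(w - 2*sqrt(2)), w*(w - 8)*(w - 5*sqrt(2)/2)) = w
(4) = 1
(5) = gcd((l - 8)*(l - 2)*(l + 3), (l - 7)*(l - 2)) = l - 2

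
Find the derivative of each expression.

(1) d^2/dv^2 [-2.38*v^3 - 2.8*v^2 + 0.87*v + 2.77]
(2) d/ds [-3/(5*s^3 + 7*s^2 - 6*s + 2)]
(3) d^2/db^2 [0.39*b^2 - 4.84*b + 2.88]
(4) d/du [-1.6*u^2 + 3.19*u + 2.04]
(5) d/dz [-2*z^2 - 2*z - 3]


(1) = -14.28*v - 5.6
(2) = 3*(15*s^2 + 14*s - 6)/(5*s^3 + 7*s^2 - 6*s + 2)^2
(3) = 0.780000000000000
(4) = 3.19 - 3.2*u
(5) = -4*z - 2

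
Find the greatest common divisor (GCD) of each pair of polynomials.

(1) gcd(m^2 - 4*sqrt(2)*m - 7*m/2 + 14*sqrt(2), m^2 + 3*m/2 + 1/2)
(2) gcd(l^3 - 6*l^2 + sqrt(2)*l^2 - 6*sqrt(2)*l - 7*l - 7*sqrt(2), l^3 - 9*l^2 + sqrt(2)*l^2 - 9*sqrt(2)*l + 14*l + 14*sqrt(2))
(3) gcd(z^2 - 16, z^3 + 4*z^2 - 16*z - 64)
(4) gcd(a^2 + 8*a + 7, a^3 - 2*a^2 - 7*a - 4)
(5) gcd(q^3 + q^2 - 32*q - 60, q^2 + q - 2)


(1) = 1
(2) = gcd((l - 7)*(l + 1)*(l + sqrt(2)), (l - 7)*(l - 2)*(l + sqrt(2))) = l^2 + l*(-7 + sqrt(2)) - 7*sqrt(2)
(3) = z^2 - 16
(4) = a + 1
(5) = q + 2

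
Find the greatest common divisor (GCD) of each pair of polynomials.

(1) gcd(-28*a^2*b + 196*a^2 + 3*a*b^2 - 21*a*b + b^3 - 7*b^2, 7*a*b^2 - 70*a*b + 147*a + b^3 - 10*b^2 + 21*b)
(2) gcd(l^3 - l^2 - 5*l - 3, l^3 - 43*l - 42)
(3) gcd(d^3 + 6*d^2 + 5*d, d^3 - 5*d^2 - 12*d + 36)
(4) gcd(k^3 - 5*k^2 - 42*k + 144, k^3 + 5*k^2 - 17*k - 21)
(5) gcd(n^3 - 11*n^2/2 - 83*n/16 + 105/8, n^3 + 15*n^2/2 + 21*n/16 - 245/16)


(1) = 7*a*b - 49*a + b^2 - 7*b
(2) = gcd((l - 3)*(l + 1)^2, (l - 7)*(l + 1)*(l + 6)) = l + 1
(3) = 1
(4) = gcd((k - 8)*(k - 3)*(k + 6), (k - 3)*(k + 1)*(k + 7)) = k - 3
(5) = n^2 + n/2 - 35/16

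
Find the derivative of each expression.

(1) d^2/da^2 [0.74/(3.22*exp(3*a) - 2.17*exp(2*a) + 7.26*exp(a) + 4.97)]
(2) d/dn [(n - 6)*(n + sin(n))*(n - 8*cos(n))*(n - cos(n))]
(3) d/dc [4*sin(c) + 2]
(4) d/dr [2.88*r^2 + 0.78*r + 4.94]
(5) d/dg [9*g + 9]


(1) = ((-21.4452*exp(2*a) + 6.4232*exp(a) - 5.3724)*(3.22*exp(3*a) - 2.17*exp(2*a) + 7.26*exp(a) + 4.97) + 0.74*(9.66*exp(2*a) - 4.34*exp(a) + 7.26)*(19.32*exp(2*a) - 8.68*exp(a) + 14.52)*exp(a))*exp(a)/(3.22*exp(3*a) - 2.17*exp(2*a) + 7.26*exp(a) + 4.97)^3
(2) = (n - 6)*(n + sin(n))*(n - 8*cos(n))*(sin(n) + 1) + (n - 6)*(n + sin(n))*(n - cos(n))*(8*sin(n) + 1) + (n - 6)*(n - 8*cos(n))*(n - cos(n))*(cos(n) + 1) + (n + sin(n))*(n - 8*cos(n))*(n - cos(n))
(3) = 4*cos(c)
(4) = 5.76*r + 0.78
(5) = 9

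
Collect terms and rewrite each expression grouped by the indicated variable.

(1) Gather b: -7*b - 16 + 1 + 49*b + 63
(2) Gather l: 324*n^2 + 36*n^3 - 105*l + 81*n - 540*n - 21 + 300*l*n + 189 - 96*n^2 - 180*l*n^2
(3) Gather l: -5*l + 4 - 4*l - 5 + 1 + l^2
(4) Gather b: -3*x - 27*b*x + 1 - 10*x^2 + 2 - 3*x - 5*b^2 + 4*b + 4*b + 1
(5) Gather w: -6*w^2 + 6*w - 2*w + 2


(1) = 42*b + 48
(2) = l*(-180*n^2 + 300*n - 105) + 36*n^3 + 228*n^2 - 459*n + 168
(3) = l^2 - 9*l
(4) = -5*b^2 + b*(8 - 27*x) - 10*x^2 - 6*x + 4
(5) = -6*w^2 + 4*w + 2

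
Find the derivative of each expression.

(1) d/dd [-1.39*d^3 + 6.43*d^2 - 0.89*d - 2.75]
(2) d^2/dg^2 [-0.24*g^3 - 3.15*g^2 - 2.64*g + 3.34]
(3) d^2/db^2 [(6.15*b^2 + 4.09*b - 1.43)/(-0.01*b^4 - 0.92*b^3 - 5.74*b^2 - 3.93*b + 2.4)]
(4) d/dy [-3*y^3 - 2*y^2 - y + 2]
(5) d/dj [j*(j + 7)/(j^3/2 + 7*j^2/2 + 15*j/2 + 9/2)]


(1) = -4.17*d^2 + 12.86*d - 0.89
(2) = -1.44*g - 6.3
(3) = (-0.00369*b^8 - 0.344388*b^7 - 10.303888*b^6 - 18.884232*b^5 + 17.24853*b^4 - 33.4924*b^3 - 302.578944*b^2 - 125.569044*b - 64.429986)/(1.0e-6*b^12 + 0.000276*b^11 + 0.027114*b^10 + 1.096715*b^9 + 15.779652*b^8 + 102.135444*b^7 + 307.183195*b^6 + 354.470688*b^5 - 23.153382*b^4 - 248.242023*b^3 - 12.01608*b^2 + 67.9104*b - 13.824)
(4) = -9*y^2 - 4*y - 1
(5) = 2*(-j^3 - 11*j^2 - j + 21)/(j^5 + 11*j^4 + 46*j^3 + 90*j^2 + 81*j + 27)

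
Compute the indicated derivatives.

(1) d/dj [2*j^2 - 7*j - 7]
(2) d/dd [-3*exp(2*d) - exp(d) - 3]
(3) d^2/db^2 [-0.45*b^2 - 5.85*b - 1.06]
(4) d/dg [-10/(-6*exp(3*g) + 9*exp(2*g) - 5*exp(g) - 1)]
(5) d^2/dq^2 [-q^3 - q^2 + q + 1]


(1) = 4*j - 7
(2) = (-6*exp(d) - 1)*exp(d)
(3) = -0.900000000000000
(4) = (-180*exp(2*g) + 180*exp(g) - 50)*exp(g)/(6*exp(3*g) - 9*exp(2*g) + 5*exp(g) + 1)^2
(5) = -6*q - 2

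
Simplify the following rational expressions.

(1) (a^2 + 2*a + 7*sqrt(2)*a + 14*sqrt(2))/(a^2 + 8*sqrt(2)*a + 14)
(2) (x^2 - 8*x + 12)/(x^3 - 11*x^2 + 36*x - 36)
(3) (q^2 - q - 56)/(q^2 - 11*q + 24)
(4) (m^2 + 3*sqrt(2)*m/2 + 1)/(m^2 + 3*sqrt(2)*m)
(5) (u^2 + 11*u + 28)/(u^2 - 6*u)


(1) = (a + 2)/(a + sqrt(2))
(2) = 1/(x - 3)
(3) = (q + 7)/(q - 3)
(4) = (2*m^2 + 3*sqrt(2)*m + 2)/(2*m^2 + 6*sqrt(2)*m)
(5) = (u^2 + 11*u + 28)/(u^2 - 6*u)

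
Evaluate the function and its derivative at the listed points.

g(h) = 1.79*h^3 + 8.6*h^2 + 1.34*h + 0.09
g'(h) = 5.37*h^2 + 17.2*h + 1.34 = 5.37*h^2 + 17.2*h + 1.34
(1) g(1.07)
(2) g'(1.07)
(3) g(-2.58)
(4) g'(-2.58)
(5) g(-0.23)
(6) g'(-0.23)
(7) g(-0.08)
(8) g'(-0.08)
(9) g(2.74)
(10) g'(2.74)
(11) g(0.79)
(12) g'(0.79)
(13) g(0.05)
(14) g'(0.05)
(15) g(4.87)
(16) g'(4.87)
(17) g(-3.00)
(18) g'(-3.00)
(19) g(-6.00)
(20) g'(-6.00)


(1) = 13.56
(2) = 25.89
(3) = 23.14
(4) = -7.29
(5) = 0.21
(6) = -2.33
(7) = 0.04
(8) = -0.00
(9) = 105.15
(10) = 88.78
(11) = 7.40
(12) = 18.28
(13) = 0.18
(14) = 2.21
(15) = 417.33
(16) = 212.46
(17) = 25.14
(18) = -1.93
(19) = -84.99
(20) = 91.46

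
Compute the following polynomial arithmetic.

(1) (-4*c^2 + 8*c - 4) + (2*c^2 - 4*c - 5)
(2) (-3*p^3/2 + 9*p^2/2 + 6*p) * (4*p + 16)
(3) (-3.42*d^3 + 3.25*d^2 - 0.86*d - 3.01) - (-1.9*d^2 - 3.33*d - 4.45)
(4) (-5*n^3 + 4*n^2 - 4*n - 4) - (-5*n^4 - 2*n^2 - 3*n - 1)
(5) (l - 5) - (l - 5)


(1) = -2*c^2 + 4*c - 9
(2) = -6*p^4 - 6*p^3 + 96*p^2 + 96*p
(3) = -3.42*d^3 + 5.15*d^2 + 2.47*d + 1.44
(4) = 5*n^4 - 5*n^3 + 6*n^2 - n - 3
(5) = 0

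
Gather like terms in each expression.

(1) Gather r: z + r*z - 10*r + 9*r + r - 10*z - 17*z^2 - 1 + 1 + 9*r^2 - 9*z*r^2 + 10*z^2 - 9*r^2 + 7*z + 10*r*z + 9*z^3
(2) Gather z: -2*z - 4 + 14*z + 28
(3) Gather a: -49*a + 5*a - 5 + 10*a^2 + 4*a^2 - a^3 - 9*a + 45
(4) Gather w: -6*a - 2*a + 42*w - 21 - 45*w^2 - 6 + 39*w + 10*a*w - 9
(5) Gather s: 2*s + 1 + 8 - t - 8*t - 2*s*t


(1) = -9*r^2*z + 11*r*z + 9*z^3 - 7*z^2 - 2*z
(2) = 12*z + 24
(3) = -a^3 + 14*a^2 - 53*a + 40
(4) = -8*a - 45*w^2 + w*(10*a + 81) - 36
(5) = s*(2 - 2*t) - 9*t + 9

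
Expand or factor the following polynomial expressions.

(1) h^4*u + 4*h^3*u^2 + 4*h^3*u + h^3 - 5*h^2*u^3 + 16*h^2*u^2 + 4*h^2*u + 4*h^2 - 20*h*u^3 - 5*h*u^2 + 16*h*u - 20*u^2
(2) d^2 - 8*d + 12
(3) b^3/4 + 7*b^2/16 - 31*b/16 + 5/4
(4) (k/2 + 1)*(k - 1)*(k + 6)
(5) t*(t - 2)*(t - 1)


(1) = (h + 4)*(h - u)*(h + 5*u)*(h*u + 1)
(2) = (d - 6)*(d - 2)
(3) = (b/4 + 1)*(b - 5/4)*(b - 1)
(4) = k^3/2 + 7*k^2/2 + 2*k - 6
(5) = t^3 - 3*t^2 + 2*t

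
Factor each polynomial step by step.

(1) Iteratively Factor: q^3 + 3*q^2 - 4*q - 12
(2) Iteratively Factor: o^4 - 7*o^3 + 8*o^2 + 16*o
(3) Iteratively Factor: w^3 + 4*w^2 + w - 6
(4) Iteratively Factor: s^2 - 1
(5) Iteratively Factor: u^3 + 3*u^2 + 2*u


(1) = (q - 2)*(q^2 + 5*q + 6) = (q - 2)*(q + 2)*(q + 3)
(2) = (o - 4)*(o^3 - 3*o^2 - 4*o) = o*(o - 4)*(o^2 - 3*o - 4) = o*(o - 4)*(o + 1)*(o - 4)
(3) = (w + 3)*(w^2 + w - 2) = (w - 1)*(w + 3)*(w + 2)
(4) = (s - 1)*(s + 1)
(5) = (u)*(u^2 + 3*u + 2) = u*(u + 2)*(u + 1)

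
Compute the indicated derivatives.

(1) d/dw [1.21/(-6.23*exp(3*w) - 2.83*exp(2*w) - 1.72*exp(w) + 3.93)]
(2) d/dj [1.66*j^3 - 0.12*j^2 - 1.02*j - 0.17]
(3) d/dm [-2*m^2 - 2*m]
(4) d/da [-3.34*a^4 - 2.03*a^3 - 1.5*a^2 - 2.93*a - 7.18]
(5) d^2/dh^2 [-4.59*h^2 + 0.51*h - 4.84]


(1) = (22.6149*exp(2*w) + 6.8486*exp(w) + 2.0812)*exp(w)/(6.23*exp(3*w) + 2.83*exp(2*w) + 1.72*exp(w) - 3.93)^2
(2) = 4.98*j^2 - 0.24*j - 1.02
(3) = -4*m - 2
(4) = -13.36*a^3 - 6.09*a^2 - 3.0*a - 2.93
(5) = -9.18000000000000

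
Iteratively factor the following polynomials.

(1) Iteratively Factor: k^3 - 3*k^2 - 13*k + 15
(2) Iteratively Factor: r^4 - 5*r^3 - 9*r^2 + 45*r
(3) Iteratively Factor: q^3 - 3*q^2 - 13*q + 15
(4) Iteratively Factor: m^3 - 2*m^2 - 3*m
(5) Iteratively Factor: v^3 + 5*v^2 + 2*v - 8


(1) = (k + 3)*(k^2 - 6*k + 5) = (k - 1)*(k + 3)*(k - 5)
(2) = (r + 3)*(r^3 - 8*r^2 + 15*r) = (r - 5)*(r + 3)*(r^2 - 3*r) = r*(r - 5)*(r + 3)*(r - 3)
(3) = (q + 3)*(q^2 - 6*q + 5) = (q - 1)*(q + 3)*(q - 5)
(4) = (m - 3)*(m^2 + m) = (m - 3)*(m + 1)*(m)
(5) = (v + 2)*(v^2 + 3*v - 4) = (v - 1)*(v + 2)*(v + 4)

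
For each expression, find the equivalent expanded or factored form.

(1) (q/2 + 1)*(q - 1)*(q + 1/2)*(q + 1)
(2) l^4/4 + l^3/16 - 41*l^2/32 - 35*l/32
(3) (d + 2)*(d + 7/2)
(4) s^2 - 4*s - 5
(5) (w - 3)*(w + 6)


(1) = q^4/2 + 5*q^3/4 - 5*q/4 - 1/2
(2) = l*(l/4 + 1/4)*(l - 5/2)*(l + 7/4)
(3) = d^2 + 11*d/2 + 7
(4) = (s - 5)*(s + 1)
(5) = w^2 + 3*w - 18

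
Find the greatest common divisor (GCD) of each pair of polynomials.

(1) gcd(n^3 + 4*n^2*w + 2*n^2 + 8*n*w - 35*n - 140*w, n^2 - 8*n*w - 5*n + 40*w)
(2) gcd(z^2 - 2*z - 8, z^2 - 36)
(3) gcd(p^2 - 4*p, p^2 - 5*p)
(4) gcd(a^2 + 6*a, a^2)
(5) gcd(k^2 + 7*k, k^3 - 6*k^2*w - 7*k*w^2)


(1) = gcd((n - 5)*(n + 7)*(n + 4*w), (n - 5)*(n - 8*w)) = n - 5
(2) = 1
(3) = gcd(p*(p - 4), p*(p - 5)) = p
(4) = a
(5) = k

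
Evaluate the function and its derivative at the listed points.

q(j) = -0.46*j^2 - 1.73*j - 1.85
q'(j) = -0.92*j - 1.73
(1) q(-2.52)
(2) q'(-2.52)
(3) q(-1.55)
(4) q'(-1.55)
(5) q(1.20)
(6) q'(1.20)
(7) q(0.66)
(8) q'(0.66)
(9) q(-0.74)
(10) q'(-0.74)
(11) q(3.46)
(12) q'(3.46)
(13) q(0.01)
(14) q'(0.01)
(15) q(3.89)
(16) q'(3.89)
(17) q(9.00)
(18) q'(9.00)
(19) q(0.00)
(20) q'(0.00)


(1) = -0.41
(2) = 0.59
(3) = -0.27
(4) = -0.30
(5) = -4.59
(6) = -2.83
(7) = -3.19
(8) = -2.34
(9) = -0.82
(10) = -1.05
(11) = -13.34
(12) = -4.91
(13) = -1.87
(14) = -1.74
(15) = -15.54
(16) = -5.31
(17) = -54.68
(18) = -10.01
(19) = -1.85
(20) = -1.73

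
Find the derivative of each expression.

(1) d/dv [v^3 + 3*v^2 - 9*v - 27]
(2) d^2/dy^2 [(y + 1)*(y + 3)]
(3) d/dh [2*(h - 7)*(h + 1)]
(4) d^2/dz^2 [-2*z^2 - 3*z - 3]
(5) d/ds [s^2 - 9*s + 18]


(1) = 3*v^2 + 6*v - 9
(2) = 2
(3) = 4*h - 12
(4) = -4
(5) = 2*s - 9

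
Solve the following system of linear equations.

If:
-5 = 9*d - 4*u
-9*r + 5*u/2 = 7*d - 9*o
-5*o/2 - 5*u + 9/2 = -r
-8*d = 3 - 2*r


Then:
d = -451/2539
o = 1054/2539
r = 4009/5078
u = 2159/2539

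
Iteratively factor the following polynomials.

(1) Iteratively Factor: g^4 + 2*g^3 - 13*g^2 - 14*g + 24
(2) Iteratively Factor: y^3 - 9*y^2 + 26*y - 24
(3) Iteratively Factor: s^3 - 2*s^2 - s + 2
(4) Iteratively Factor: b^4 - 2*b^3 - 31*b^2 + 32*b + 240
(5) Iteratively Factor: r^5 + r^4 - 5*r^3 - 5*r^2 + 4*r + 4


(1) = (g + 2)*(g^3 - 13*g + 12) = (g - 1)*(g + 2)*(g^2 + g - 12) = (g - 1)*(g + 2)*(g + 4)*(g - 3)
(2) = (y - 4)*(y^2 - 5*y + 6) = (y - 4)*(y - 3)*(y - 2)
(3) = (s + 1)*(s^2 - 3*s + 2) = (s - 1)*(s + 1)*(s - 2)
(4) = (b - 4)*(b^3 + 2*b^2 - 23*b - 60) = (b - 4)*(b + 4)*(b^2 - 2*b - 15) = (b - 4)*(b + 3)*(b + 4)*(b - 5)
(5) = (r - 1)*(r^4 + 2*r^3 - 3*r^2 - 8*r - 4) = (r - 2)*(r - 1)*(r^3 + 4*r^2 + 5*r + 2) = (r - 2)*(r - 1)*(r + 1)*(r^2 + 3*r + 2) = (r - 2)*(r - 1)*(r + 1)*(r + 2)*(r + 1)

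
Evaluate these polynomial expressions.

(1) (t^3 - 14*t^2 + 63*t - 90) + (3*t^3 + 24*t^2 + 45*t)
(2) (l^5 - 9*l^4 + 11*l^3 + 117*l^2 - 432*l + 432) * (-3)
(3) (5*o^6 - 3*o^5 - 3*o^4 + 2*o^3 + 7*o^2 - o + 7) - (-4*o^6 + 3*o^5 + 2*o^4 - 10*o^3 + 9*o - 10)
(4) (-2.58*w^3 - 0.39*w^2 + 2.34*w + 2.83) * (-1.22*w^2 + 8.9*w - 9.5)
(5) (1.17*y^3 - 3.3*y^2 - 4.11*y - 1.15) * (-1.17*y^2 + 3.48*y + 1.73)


(1) = 4*t^3 + 10*t^2 + 108*t - 90
(2) = -3*l^5 + 27*l^4 - 33*l^3 - 351*l^2 + 1296*l - 1296
(3) = 9*o^6 - 6*o^5 - 5*o^4 + 12*o^3 + 7*o^2 - 10*o + 17
(4) = 3.1476*w^5 - 22.4862*w^4 + 18.1842*w^3 + 21.0784*w^2 + 2.957*w - 26.885
(5) = -1.3689*y^5 + 7.9326*y^4 - 4.6512*y^3 - 18.6663*y^2 - 11.1123*y - 1.9895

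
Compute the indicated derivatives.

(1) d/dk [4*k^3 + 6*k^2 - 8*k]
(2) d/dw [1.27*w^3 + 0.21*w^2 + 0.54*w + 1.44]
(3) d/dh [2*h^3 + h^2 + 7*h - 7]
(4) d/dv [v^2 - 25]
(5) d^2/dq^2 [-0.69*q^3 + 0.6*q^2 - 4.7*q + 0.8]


(1) = 12*k^2 + 12*k - 8
(2) = 3.81*w^2 + 0.42*w + 0.54
(3) = 6*h^2 + 2*h + 7
(4) = 2*v
(5) = 1.2 - 4.14*q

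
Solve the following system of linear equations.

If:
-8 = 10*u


Then:
u = -4/5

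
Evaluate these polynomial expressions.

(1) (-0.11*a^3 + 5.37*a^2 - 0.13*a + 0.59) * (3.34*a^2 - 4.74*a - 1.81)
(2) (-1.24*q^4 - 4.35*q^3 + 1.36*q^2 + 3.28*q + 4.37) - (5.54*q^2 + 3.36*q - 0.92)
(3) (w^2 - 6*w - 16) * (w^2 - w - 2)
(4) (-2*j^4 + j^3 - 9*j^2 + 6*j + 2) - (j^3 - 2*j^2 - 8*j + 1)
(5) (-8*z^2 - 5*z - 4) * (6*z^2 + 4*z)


(1) = -0.3674*a^5 + 18.4572*a^4 - 25.6889*a^3 - 7.1329*a^2 - 2.5613*a - 1.0679
(2) = -1.24*q^4 - 4.35*q^3 - 4.18*q^2 - 0.08*q + 5.29
(3) = w^4 - 7*w^3 - 12*w^2 + 28*w + 32
(4) = -2*j^4 - 7*j^2 + 14*j + 1
(5) = -48*z^4 - 62*z^3 - 44*z^2 - 16*z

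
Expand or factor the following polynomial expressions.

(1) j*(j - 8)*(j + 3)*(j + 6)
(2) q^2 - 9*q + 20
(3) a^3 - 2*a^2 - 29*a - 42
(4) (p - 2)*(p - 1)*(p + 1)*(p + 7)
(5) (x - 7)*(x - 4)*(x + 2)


(1) = j^4 + j^3 - 54*j^2 - 144*j
(2) = (q - 5)*(q - 4)
(3) = (a - 7)*(a + 2)*(a + 3)
(4) = p^4 + 5*p^3 - 15*p^2 - 5*p + 14
(5) = x^3 - 9*x^2 + 6*x + 56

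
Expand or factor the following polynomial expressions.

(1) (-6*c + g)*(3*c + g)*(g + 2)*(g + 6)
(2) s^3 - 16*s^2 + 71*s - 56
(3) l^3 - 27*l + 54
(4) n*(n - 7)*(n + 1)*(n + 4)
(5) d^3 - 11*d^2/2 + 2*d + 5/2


(1) = -18*c^2*g^2 - 144*c^2*g - 216*c^2 - 3*c*g^3 - 24*c*g^2 - 36*c*g + g^4 + 8*g^3 + 12*g^2
(2) = (s - 8)*(s - 7)*(s - 1)
(3) = (l - 3)^2*(l + 6)
(4) = n^4 - 2*n^3 - 31*n^2 - 28*n
(5) = (d - 5)*(d - 1)*(d + 1/2)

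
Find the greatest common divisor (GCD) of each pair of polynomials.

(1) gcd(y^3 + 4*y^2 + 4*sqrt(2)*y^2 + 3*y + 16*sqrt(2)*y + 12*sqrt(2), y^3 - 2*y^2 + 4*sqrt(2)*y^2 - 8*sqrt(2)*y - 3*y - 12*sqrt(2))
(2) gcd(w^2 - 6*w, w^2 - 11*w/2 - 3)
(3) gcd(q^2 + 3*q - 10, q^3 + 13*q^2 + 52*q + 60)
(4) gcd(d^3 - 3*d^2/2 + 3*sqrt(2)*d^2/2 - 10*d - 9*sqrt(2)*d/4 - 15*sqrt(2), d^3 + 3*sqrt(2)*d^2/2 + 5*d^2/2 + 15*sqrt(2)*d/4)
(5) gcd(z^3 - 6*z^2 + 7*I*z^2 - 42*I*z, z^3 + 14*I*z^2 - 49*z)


(1) = y^2 + y*(1 + 4*sqrt(2)) + 4*sqrt(2)
(2) = w - 6
(3) = gcd((q - 2)*(q + 5), (q + 2)*(q + 5)*(q + 6)) = q + 5
(4) = gcd((d - 4)*(d + 5/2)*(d + 3*sqrt(2)/2), d*(d + 5/2)*(d + 3*sqrt(2)/2)) = d^2 + d*(3*sqrt(2)/2 + 5/2) + 15*sqrt(2)/4
(5) = z^2 + 7*I*z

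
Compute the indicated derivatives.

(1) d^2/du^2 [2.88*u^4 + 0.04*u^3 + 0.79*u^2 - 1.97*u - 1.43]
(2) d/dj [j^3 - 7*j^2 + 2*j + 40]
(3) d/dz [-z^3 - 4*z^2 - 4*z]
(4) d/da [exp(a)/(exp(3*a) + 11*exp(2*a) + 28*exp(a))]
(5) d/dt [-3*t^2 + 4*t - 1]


(1) = 34.56*u^2 + 0.24*u + 1.58
(2) = 3*j^2 - 14*j + 2
(3) = -3*z^2 - 8*z - 4
(4) = -(2*exp(a) + 11)*exp(a)/(exp(2*a) + 11*exp(a) + 28)^2
(5) = 4 - 6*t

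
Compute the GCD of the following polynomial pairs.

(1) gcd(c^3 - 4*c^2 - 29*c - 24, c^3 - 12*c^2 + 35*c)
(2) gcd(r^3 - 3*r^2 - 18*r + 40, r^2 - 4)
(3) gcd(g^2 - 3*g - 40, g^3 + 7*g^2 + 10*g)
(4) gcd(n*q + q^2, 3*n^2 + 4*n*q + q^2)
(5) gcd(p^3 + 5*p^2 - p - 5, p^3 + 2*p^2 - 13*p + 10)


(1) = gcd((c - 8)*(c + 1)*(c + 3), c*(c - 7)*(c - 5)) = 1
(2) = r - 2
(3) = g + 5
(4) = gcd(q*(n + q), (n + q)*(3*n + q)) = n + q
(5) = gcd((p - 1)*(p + 1)*(p + 5), (p - 2)*(p - 1)*(p + 5)) = p^2 + 4*p - 5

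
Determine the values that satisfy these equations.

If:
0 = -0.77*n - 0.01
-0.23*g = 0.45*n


Then:
g = 0.03
n = -0.01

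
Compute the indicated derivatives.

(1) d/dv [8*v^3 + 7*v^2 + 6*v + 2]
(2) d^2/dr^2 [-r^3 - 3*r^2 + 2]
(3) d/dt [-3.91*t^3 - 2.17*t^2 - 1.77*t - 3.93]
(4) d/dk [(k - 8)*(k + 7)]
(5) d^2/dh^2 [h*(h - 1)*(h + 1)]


(1) = 24*v^2 + 14*v + 6
(2) = -6*r - 6
(3) = -11.73*t^2 - 4.34*t - 1.77
(4) = 2*k - 1
(5) = 6*h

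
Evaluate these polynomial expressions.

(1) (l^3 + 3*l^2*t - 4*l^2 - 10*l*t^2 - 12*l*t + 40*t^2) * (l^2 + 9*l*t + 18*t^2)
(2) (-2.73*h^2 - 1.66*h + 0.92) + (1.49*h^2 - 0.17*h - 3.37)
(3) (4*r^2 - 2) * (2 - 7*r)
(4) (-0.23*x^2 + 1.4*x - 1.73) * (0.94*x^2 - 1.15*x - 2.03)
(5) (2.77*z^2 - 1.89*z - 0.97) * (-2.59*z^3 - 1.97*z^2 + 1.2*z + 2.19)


(1) = l^5 + 12*l^4*t - 4*l^4 + 35*l^3*t^2 - 48*l^3*t - 36*l^2*t^3 - 140*l^2*t^2 - 180*l*t^4 + 144*l*t^3 + 720*t^4
(2) = -1.24*h^2 - 1.83*h - 2.45
(3) = -28*r^3 + 8*r^2 + 14*r - 4
(4) = -0.2162*x^4 + 1.5805*x^3 - 2.7693*x^2 - 0.8525*x + 3.5119
(5) = -7.1743*z^5 - 0.5618*z^4 + 9.5596*z^3 + 5.7092*z^2 - 5.3031*z - 2.1243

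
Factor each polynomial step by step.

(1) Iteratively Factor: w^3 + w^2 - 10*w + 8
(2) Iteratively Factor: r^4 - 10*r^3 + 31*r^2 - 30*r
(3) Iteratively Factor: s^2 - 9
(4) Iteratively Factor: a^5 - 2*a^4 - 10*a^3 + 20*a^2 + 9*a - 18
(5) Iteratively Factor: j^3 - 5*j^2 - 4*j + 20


(1) = (w - 1)*(w^2 + 2*w - 8) = (w - 1)*(w + 4)*(w - 2)
(2) = (r - 5)*(r^3 - 5*r^2 + 6*r) = (r - 5)*(r - 2)*(r^2 - 3*r) = r*(r - 5)*(r - 2)*(r - 3)
(3) = (s + 3)*(s - 3)
(4) = (a - 2)*(a^4 - 10*a^2 + 9) = (a - 2)*(a - 1)*(a^3 + a^2 - 9*a - 9) = (a - 3)*(a - 2)*(a - 1)*(a^2 + 4*a + 3) = (a - 3)*(a - 2)*(a - 1)*(a + 1)*(a + 3)
(5) = (j + 2)*(j^2 - 7*j + 10) = (j - 5)*(j + 2)*(j - 2)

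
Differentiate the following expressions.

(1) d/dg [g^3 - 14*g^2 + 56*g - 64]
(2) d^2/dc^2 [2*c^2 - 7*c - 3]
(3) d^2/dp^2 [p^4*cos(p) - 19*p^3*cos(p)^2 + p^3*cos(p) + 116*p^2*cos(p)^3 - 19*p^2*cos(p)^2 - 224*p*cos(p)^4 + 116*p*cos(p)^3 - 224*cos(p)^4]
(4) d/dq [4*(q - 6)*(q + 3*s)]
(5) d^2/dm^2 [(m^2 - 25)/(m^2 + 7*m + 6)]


(1) = 3*g^2 - 28*g + 56
(2) = 4
(3) = -p^4*cos(p) - 8*p^3*sin(p) - p^3*cos(p) + 38*p^3*cos(2*p) - 6*p^2*sin(p) + 114*p^2*sin(2*p) - 75*p^2*cos(p) + 38*p^2*cos(2*p) - 261*p^2*cos(3*p) - 348*p*sin(p) + 76*p*sin(2*p) - 348*p*sin(3*p) - 81*p*cos(p) + 896*p*cos(2*p)^2 + 391*p*cos(2*p) - 261*p*cos(3*p) - 505*p - 174*sin(p) + 448*sin(2*p) - 174*sin(3*p) + 224*sin(4*p) + 174*cos(p) + 896*cos(2*p)^2 + 429*cos(2*p) + 58*cos(3*p) - 467
(4) = 8*q + 12*s - 24
(5) = 2*(-7*m^3 - 93*m^2 - 525*m - 1039)/(m^6 + 21*m^5 + 165*m^4 + 595*m^3 + 990*m^2 + 756*m + 216)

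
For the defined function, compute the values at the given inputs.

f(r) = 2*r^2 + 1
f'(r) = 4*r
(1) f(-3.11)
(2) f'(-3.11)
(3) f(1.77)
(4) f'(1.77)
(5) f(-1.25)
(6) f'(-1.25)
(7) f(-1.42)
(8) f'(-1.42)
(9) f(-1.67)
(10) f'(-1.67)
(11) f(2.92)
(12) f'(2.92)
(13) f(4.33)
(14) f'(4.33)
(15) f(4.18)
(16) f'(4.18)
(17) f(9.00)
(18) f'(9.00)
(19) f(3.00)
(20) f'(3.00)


(1) = 20.34
(2) = -12.44
(3) = 7.27
(4) = 7.08
(5) = 4.12
(6) = -5.00
(7) = 5.03
(8) = -5.68
(9) = 6.58
(10) = -6.68
(11) = 18.05
(12) = 11.68
(13) = 38.50
(14) = 17.32
(15) = 35.94
(16) = 16.72
(17) = 163.00
(18) = 36.00
(19) = 19.00
(20) = 12.00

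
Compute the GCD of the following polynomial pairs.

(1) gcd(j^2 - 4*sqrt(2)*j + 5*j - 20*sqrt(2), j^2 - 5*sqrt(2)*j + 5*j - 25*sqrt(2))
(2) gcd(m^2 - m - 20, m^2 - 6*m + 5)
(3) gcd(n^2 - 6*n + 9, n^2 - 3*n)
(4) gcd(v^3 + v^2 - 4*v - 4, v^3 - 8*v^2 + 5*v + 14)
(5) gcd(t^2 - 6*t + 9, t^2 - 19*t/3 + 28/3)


(1) = j + 5
(2) = m - 5
(3) = gcd((n - 3)^2, n*(n - 3)) = n - 3
(4) = v^2 - v - 2
(5) = gcd((t - 3)^2, (t - 4)*(t - 7/3)) = 1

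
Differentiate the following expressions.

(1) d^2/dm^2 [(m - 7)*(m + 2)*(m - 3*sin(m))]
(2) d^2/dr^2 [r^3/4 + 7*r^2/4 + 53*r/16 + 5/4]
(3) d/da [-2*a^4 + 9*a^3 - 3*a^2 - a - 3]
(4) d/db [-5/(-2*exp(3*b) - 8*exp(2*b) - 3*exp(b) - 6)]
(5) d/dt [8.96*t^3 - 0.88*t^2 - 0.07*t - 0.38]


(1) = 3*m^2*sin(m) - 15*m*sin(m) - 12*m*cos(m) + 6*m - 48*sin(m) + 30*cos(m) - 10
(2) = 3*r/2 + 7/2
(3) = -8*a^3 + 27*a^2 - 6*a - 1
(4) = (-30*exp(2*b) - 80*exp(b) - 15)*exp(b)/(2*exp(3*b) + 8*exp(2*b) + 3*exp(b) + 6)^2
(5) = 26.88*t^2 - 1.76*t - 0.07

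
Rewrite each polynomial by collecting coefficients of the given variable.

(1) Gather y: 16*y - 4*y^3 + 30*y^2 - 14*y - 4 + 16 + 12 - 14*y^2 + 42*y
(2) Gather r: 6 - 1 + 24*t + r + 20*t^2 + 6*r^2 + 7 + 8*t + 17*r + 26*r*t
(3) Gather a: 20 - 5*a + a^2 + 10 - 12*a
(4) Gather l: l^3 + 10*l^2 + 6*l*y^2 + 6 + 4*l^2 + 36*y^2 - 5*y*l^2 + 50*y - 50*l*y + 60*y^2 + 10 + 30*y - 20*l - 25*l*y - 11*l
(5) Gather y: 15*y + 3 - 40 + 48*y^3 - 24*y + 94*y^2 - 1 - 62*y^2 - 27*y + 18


(1) = -4*y^3 + 16*y^2 + 44*y + 24
(2) = 6*r^2 + r*(26*t + 18) + 20*t^2 + 32*t + 12
(3) = a^2 - 17*a + 30
(4) = l^3 + l^2*(14 - 5*y) + l*(6*y^2 - 75*y - 31) + 96*y^2 + 80*y + 16
(5) = 48*y^3 + 32*y^2 - 36*y - 20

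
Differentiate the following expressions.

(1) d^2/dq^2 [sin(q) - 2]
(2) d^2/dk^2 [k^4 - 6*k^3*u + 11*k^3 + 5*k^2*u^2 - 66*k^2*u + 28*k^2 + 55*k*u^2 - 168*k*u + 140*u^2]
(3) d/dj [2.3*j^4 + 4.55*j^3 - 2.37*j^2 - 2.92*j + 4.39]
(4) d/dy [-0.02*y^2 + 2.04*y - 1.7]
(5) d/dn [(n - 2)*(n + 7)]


(1) = -sin(q)
(2) = 12*k^2 - 36*k*u + 66*k + 10*u^2 - 132*u + 56
(3) = 9.2*j^3 + 13.65*j^2 - 4.74*j - 2.92
(4) = 2.04 - 0.04*y
(5) = 2*n + 5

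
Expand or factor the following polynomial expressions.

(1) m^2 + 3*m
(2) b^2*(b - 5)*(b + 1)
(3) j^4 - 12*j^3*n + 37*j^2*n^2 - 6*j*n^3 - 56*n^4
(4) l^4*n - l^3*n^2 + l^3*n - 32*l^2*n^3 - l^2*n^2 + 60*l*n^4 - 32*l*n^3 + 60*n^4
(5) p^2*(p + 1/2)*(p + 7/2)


(1) = m*(m + 3)
(2) = b^4 - 4*b^3 - 5*b^2
(3) = (j - 7*n)*(j - 4*n)*(j - 2*n)*(j + n)
(4) = (l - 5*n)*(l - 2*n)*(l + 6*n)*(l*n + n)
(5) = p^4 + 4*p^3 + 7*p^2/4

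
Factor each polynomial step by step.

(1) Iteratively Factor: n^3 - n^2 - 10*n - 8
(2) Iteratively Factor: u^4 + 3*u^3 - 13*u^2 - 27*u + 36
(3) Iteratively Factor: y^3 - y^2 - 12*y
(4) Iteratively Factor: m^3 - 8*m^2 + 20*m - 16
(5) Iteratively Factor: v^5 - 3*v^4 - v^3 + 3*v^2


(1) = (n + 1)*(n^2 - 2*n - 8) = (n + 1)*(n + 2)*(n - 4)
(2) = (u + 3)*(u^3 - 13*u + 12) = (u - 3)*(u + 3)*(u^2 + 3*u - 4) = (u - 3)*(u - 1)*(u + 3)*(u + 4)
(3) = (y + 3)*(y^2 - 4*y) = y*(y + 3)*(y - 4)
(4) = (m - 2)*(m^2 - 6*m + 8) = (m - 4)*(m - 2)*(m - 2)
(5) = (v)*(v^4 - 3*v^3 - v^2 + 3*v) = v*(v - 3)*(v^3 - v) = v*(v - 3)*(v - 1)*(v^2 + v) = v^2*(v - 3)*(v - 1)*(v + 1)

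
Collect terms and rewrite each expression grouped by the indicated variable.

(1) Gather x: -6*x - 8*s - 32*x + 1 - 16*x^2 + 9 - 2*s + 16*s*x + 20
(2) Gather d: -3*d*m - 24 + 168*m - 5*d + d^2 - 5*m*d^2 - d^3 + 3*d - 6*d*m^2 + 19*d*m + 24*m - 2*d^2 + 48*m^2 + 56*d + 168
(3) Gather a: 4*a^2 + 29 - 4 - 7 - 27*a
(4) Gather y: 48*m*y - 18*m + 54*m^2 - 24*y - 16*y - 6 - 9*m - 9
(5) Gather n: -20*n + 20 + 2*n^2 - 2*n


(1) = -10*s - 16*x^2 + x*(16*s - 38) + 30
(2) = -d^3 + d^2*(-5*m - 1) + d*(-6*m^2 + 16*m + 54) + 48*m^2 + 192*m + 144
(3) = 4*a^2 - 27*a + 18
(4) = 54*m^2 - 27*m + y*(48*m - 40) - 15
(5) = 2*n^2 - 22*n + 20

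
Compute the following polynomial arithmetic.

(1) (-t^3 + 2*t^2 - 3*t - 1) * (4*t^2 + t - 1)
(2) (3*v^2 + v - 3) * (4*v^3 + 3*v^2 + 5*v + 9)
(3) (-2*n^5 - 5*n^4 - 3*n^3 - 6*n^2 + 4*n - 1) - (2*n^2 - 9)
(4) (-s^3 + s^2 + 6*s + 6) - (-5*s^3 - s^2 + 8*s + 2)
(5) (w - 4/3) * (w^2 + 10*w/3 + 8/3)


(1) = -4*t^5 + 7*t^4 - 9*t^3 - 9*t^2 + 2*t + 1
(2) = 12*v^5 + 13*v^4 + 6*v^3 + 23*v^2 - 6*v - 27
(3) = -2*n^5 - 5*n^4 - 3*n^3 - 8*n^2 + 4*n + 8
(4) = 4*s^3 + 2*s^2 - 2*s + 4
(5) = w^3 + 2*w^2 - 16*w/9 - 32/9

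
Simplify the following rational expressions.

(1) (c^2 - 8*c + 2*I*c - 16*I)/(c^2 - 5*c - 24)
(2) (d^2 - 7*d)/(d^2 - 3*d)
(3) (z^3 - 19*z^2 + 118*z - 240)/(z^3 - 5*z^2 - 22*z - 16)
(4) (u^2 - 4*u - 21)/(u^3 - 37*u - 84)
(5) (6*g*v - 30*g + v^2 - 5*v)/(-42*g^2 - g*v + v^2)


(1) = (c + 2*I)/(c + 3)
(2) = (d - 7)/(d - 3)
(3) = (z^2 - 11*z + 30)/(z^2 + 3*z + 2)
(4) = 1/(u + 4)
(5) = (v - 5)/(-7*g + v)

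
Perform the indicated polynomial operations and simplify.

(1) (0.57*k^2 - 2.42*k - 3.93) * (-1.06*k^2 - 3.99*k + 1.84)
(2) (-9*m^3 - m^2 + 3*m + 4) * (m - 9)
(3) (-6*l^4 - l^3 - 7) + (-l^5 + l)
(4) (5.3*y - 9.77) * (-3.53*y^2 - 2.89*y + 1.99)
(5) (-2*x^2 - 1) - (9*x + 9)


(1) = -0.6042*k^4 + 0.2909*k^3 + 14.8704*k^2 + 11.2279*k - 7.2312
(2) = -9*m^4 + 80*m^3 + 12*m^2 - 23*m - 36
(3) = -l^5 - 6*l^4 - l^3 + l - 7
(4) = -18.709*y^3 + 19.1711*y^2 + 38.7823*y - 19.4423
(5) = -2*x^2 - 9*x - 10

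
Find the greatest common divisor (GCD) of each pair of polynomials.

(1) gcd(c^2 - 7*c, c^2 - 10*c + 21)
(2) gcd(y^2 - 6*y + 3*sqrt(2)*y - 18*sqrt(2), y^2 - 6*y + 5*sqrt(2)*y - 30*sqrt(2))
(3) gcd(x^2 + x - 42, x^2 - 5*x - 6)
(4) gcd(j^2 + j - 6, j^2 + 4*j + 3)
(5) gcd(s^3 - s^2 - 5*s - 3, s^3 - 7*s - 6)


(1) = c - 7
(2) = gcd((y - 6)*(y + 3*sqrt(2)), (y - 6)*(y + 5*sqrt(2))) = y - 6
(3) = x - 6
(4) = gcd((j - 2)*(j + 3), (j + 1)*(j + 3)) = j + 3
(5) = gcd((s - 3)*(s + 1)^2, (s - 3)*(s + 1)*(s + 2)) = s^2 - 2*s - 3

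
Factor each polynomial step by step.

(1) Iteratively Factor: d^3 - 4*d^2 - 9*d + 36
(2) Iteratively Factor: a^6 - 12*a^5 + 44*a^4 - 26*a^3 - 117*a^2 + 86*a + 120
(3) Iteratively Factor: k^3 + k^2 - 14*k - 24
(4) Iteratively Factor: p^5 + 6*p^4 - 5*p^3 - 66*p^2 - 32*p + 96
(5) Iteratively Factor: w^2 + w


(1) = (d + 3)*(d^2 - 7*d + 12) = (d - 3)*(d + 3)*(d - 4)
(2) = (a - 3)*(a^5 - 9*a^4 + 17*a^3 + 25*a^2 - 42*a - 40) = (a - 5)*(a - 3)*(a^4 - 4*a^3 - 3*a^2 + 10*a + 8) = (a - 5)*(a - 4)*(a - 3)*(a^3 - 3*a - 2) = (a - 5)*(a - 4)*(a - 3)*(a + 1)*(a^2 - a - 2) = (a - 5)*(a - 4)*(a - 3)*(a - 2)*(a + 1)*(a + 1)
(3) = (k + 3)*(k^2 - 2*k - 8) = (k + 2)*(k + 3)*(k - 4)
(4) = (p - 1)*(p^4 + 7*p^3 + 2*p^2 - 64*p - 96) = (p - 1)*(p + 4)*(p^3 + 3*p^2 - 10*p - 24) = (p - 1)*(p + 4)^2*(p^2 - p - 6) = (p - 1)*(p + 2)*(p + 4)^2*(p - 3)
(5) = (w)*(w + 1)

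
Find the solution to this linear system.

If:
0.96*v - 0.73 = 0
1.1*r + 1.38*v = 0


Then:
r = -0.95
v = 0.76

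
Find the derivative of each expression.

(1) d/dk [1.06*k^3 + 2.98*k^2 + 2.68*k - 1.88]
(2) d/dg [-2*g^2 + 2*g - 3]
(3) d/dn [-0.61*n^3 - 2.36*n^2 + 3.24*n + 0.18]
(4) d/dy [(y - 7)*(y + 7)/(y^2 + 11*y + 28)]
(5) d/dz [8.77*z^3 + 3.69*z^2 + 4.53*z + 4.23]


(1) = 3.18*k^2 + 5.96*k + 2.68
(2) = 2 - 4*g
(3) = -1.83*n^2 - 4.72*n + 3.24
(4) = 11/(y^2 + 8*y + 16)
(5) = 26.31*z^2 + 7.38*z + 4.53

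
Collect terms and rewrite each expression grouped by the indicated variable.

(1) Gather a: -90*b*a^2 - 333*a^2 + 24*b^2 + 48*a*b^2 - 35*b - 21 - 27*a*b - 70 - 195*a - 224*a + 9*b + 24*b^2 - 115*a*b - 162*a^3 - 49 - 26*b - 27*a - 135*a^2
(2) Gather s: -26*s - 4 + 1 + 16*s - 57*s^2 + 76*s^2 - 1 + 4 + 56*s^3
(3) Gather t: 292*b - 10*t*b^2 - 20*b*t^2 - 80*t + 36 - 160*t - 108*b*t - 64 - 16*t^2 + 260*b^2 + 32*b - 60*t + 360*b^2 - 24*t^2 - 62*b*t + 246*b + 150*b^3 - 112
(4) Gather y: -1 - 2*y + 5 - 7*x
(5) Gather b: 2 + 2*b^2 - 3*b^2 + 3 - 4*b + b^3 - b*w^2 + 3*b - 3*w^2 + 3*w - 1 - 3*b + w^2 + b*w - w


(1) = -162*a^3 + a^2*(-90*b - 468) + a*(48*b^2 - 142*b - 446) + 48*b^2 - 52*b - 140
(2) = 56*s^3 + 19*s^2 - 10*s
(3) = 150*b^3 + 620*b^2 + 570*b + t^2*(-20*b - 40) + t*(-10*b^2 - 170*b - 300) - 140
(4) = -7*x - 2*y + 4
(5) = b^3 - b^2 + b*(-w^2 + w - 4) - 2*w^2 + 2*w + 4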